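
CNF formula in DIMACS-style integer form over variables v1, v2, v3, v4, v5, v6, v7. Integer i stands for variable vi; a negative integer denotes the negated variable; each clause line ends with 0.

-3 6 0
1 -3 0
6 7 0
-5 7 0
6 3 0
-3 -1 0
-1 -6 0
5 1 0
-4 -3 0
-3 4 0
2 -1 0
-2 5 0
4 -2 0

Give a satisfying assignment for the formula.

v7 occurs only positively in the remaining clauses — set v7 = True.
Try v1 = False.
  then v3 is forced to False.
  then v6 is forced to True.
  then v5 is forced to True.
Branch on v2: take v2 = True.
  then v4 is forced to True.
Every clause has at least one true literal under this assignment.

v1=False, v2=True, v3=False, v4=True, v5=True, v6=True, v7=True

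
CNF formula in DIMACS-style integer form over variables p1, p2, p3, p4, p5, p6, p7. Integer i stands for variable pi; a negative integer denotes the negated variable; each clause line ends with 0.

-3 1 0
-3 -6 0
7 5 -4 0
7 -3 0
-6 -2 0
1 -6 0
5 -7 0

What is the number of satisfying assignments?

29

Split on p3, then p6.
  p3=T, p6=T: a clause becomes empty — 0.
  p3=T, p6=F: remaining (p1,p2,p4,p5,p7) ∈ {(T,F,F,T,T); (T,F,T,T,T); (T,T,F,T,T); (T,T,T,T,T)} — 4.
  p3=F, p6=T: 5 of the 32 assignments to (p1,p2,p4,p5,p7) work.
  p3=F, p6=F: p1, p2 free; 5 ways for (p4,p5,p7) × 2^2 = 20.
Total: 0 + 4 + 5 + 20 = 29.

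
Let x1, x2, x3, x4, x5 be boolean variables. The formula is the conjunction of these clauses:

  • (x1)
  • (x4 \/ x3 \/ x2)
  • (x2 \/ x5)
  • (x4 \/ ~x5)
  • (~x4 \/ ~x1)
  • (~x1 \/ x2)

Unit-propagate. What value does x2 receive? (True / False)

True

(x1) stands alone — x1 = True.
In (~x1 \/ ~x4), ~x1 is now false; ~x4 must hold, so x4 = False.
In (~x5 \/ x4), x4 is now false; ~x5 must hold, so x5 = False.
In (x5 \/ x2), x5 is now false; x2 must hold, so x2 = True.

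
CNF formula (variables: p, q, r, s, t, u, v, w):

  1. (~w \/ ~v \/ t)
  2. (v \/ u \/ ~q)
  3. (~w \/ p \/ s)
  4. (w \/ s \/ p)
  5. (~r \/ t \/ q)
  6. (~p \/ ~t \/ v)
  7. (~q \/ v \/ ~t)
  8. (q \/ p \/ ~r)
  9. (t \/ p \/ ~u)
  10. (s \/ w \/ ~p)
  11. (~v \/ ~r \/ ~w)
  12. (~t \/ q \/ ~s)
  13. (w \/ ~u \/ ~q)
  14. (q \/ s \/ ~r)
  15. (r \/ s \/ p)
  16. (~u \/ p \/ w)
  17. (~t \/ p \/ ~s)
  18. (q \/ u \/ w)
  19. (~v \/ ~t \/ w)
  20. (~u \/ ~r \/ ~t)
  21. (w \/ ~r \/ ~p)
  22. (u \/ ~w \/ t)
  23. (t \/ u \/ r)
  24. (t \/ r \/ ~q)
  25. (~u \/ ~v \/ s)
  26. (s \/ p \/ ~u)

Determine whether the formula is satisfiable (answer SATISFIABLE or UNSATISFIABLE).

Branch on p: take p = True.
Try q = True.
The remaining clauses are satisfied by r = True, s = False, t = False, u = True, v = False, w = True.
So p = True, q = True, r = True, s = False, t = False, u = True, v = False, w = True is a satisfying assignment.

SATISFIABLE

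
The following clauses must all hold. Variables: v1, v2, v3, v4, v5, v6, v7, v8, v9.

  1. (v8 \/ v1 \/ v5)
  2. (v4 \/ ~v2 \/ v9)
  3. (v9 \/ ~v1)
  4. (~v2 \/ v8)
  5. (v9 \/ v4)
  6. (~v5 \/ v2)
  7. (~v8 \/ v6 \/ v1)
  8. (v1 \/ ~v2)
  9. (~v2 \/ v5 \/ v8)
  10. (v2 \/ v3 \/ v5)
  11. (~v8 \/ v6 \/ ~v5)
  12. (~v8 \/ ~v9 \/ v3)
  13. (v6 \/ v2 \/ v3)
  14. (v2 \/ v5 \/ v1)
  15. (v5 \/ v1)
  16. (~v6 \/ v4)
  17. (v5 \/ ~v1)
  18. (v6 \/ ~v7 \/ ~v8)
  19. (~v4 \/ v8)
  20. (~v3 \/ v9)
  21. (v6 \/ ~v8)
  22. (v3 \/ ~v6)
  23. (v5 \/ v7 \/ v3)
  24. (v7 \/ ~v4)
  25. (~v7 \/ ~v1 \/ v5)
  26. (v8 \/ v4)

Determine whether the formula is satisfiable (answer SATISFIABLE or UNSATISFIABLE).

SATISFIABLE

Set v1 = True and propagate.
  then v9 is forced to True.
  then v5 is forced to True.
  then v2 is forced to True.
  then v8 is forced to True.
  then v6 is forced to True.
  then v3 is forced to True.
  then v4 is forced to True.
  then v7 is forced to True.
So v1=True, v2=True, v3=True, v4=True, v5=True, v6=True, v7=True, v8=True, v9=True is a satisfying assignment.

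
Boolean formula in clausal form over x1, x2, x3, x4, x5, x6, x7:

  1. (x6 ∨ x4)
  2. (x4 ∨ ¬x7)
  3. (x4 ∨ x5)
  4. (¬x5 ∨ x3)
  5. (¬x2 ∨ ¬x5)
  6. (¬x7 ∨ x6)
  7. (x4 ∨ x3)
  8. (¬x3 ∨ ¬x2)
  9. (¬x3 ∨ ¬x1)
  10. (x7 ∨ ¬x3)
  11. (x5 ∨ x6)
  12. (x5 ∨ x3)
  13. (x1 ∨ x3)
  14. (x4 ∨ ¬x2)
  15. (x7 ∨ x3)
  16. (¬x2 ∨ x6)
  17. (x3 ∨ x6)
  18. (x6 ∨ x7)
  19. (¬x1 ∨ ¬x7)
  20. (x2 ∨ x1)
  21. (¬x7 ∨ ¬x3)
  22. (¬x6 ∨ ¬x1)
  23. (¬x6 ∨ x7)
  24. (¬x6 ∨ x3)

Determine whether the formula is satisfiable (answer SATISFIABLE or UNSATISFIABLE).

UNSATISFIABLE

x3 = True:
  propagation gives x2=False, x1=False; an empty clause results — contradiction.
x3 = False:
  propagation gives x5=False; an empty clause results — contradiction.
Every branch closes, so no satisfying assignment exists.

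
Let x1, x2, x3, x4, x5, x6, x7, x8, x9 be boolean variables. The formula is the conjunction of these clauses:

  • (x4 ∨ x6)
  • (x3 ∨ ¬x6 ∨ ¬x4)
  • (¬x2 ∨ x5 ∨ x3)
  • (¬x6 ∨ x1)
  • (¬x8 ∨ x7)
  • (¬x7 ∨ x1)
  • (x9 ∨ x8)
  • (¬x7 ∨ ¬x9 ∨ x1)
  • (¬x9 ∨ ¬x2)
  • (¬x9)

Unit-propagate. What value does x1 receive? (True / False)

(¬x9) is a unit clause: x9 = False.
(x8 ∨ x9): since x9 = False, the clause reduces to (x8). x8 = True.
(x7 ∨ ¬x8): since x8 = True, the clause reduces to (x7). x7 = True.
From (¬x7 ∨ x1) and x7 = True: x1 = True.

True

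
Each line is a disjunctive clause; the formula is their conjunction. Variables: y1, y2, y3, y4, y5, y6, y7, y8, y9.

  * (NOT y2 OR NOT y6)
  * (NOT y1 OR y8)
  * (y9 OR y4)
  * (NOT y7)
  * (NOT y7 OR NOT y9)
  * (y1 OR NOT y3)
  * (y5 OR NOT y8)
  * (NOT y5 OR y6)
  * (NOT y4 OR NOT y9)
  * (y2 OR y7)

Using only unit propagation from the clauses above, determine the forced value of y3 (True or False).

False

(NOT y7) stands alone — y7 = False.
From (y2 OR y7) and y7 = False: y2 = True.
In (NOT y2 OR NOT y6), NOT y2 is now false; NOT y6 must hold, so y6 = False.
(NOT y5 OR y6): since y6 = False, the clause reduces to (NOT y5). y5 = False.
From (y5 OR NOT y8) and y5 = False: y8 = False.
In (y8 OR NOT y1), y8 is now false; NOT y1 must hold, so y1 = False.
In (y1 OR NOT y3), y1 is now false; NOT y3 must hold, so y3 = False.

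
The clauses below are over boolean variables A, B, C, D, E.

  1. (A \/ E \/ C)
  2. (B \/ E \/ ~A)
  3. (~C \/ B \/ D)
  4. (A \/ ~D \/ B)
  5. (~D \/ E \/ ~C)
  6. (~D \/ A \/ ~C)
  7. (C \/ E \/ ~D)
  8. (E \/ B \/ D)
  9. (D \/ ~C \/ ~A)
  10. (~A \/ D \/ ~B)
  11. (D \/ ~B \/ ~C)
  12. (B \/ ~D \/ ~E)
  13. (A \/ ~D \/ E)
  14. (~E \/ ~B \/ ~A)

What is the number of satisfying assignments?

Satisfying assignments:
  A=0 B=0 C=0 D=0 E=1
  A=0 B=1 C=0 D=0 E=1
  A=0 B=1 C=0 D=1 E=1
  A=1 B=0 C=0 D=0 E=1
Count: 4.

4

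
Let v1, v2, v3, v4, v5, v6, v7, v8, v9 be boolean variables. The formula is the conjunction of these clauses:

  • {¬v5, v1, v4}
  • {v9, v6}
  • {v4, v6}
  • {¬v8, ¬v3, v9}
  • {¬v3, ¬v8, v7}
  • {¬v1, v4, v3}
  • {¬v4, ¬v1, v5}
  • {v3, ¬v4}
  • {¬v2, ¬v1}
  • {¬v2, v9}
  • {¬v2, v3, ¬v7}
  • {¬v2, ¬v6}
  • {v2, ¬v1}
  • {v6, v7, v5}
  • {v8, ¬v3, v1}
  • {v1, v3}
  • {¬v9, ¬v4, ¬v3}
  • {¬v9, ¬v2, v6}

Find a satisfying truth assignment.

Set v1 = False and propagate.
  then v3 is forced to True.
  then v8 is forced to True.
  then v9 is forced to True.
  then v7 is forced to True.
  then v4 is forced to False.
  then v5 is forced to False.
  then v6 is forced to True.
  then v2 is forced to False.

v1 = 0, v2 = 0, v3 = 1, v4 = 0, v5 = 0, v6 = 1, v7 = 1, v8 = 1, v9 = 1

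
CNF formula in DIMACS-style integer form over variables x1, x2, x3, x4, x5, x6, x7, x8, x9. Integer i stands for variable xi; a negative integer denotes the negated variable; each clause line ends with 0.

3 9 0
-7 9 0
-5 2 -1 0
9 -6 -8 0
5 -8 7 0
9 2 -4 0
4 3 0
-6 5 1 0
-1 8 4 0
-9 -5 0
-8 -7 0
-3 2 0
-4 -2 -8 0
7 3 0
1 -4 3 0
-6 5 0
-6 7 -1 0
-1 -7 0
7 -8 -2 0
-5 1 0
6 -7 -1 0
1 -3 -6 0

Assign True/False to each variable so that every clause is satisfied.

Branch on x1: take x1 = False.
  then x5 is forced to False.
  then x6 is forced to False.
Try x2 = True.
Branch on x3: take x3 = True.
For the remaining variables, x4 = False, x7 = False, x8 = False, x9 = True works.
Every clause has at least one true literal under this assignment.

x1=False, x2=True, x3=True, x4=False, x5=False, x6=False, x7=False, x8=False, x9=True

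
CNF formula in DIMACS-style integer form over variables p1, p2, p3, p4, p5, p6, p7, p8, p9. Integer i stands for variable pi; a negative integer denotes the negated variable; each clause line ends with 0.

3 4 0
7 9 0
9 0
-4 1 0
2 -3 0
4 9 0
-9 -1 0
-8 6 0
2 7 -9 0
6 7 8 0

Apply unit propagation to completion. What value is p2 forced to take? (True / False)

True

(p9) is a unit clause: p9 = True.
(~p1 \/ ~p9): since p9 = True, the clause reduces to (~p1). p1 = False.
From (p1 \/ ~p4) and p1 = False: p4 = False.
In (p4 \/ p3), p4 is now false; p3 must hold, so p3 = True.
(~p3 \/ p2) with p3 = True leaves only p2, so p2 = True.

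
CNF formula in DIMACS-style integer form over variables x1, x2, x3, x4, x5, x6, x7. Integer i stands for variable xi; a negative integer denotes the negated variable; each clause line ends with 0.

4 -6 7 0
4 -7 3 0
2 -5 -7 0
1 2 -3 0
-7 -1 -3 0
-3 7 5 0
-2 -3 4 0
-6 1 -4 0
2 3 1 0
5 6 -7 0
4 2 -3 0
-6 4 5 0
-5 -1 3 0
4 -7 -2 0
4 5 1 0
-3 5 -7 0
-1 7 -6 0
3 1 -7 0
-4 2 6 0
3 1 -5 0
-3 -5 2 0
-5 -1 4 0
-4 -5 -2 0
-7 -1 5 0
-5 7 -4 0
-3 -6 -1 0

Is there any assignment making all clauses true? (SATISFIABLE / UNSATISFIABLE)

SATISFIABLE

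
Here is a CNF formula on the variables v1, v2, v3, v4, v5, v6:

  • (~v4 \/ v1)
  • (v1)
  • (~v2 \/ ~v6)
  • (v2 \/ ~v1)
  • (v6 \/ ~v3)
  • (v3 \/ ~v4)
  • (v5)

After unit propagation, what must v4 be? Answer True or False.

False

(v1) stands alone — v1 = True.
From (~v1 \/ v2) and v1 = True: v2 = True.
(~v6 \/ ~v2) with v2 = True leaves only ~v6, so v6 = False.
In (v6 \/ ~v3), v6 is now false; ~v3 must hold, so v3 = False.
(~v4 \/ v3): since v3 = False, the clause reduces to (~v4). v4 = False.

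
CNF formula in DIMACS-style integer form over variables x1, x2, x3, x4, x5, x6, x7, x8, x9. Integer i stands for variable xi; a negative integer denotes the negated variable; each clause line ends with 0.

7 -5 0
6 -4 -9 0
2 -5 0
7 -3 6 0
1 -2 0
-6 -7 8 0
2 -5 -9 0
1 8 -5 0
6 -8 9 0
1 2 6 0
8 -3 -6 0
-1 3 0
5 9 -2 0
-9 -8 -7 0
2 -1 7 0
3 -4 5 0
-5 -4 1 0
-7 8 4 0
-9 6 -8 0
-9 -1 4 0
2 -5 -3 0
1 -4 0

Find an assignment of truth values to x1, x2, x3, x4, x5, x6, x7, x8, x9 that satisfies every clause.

x1=1, x2=1, x3=1, x4=1, x5=1, x6=0, x7=1, x8=0, x9=0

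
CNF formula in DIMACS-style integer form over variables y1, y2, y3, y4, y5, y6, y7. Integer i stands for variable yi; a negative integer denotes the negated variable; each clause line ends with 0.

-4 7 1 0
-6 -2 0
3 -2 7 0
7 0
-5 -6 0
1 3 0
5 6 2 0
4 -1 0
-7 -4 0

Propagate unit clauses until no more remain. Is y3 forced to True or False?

True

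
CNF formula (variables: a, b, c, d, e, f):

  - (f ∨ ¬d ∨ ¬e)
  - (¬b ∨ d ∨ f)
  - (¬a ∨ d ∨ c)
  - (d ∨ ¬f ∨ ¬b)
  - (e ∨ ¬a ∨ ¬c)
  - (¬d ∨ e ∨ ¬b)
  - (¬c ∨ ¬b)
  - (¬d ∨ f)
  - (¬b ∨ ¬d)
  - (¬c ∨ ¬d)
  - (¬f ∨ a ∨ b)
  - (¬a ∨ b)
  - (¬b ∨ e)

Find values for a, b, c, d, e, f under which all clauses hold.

a=F, b=F, c=F, d=F, e=T, f=F

Set a = False and propagate.
Set b = False and propagate.
  then f is forced to False.
  then d is forced to False.
c, e are now unconstrained; take c = False, e = True.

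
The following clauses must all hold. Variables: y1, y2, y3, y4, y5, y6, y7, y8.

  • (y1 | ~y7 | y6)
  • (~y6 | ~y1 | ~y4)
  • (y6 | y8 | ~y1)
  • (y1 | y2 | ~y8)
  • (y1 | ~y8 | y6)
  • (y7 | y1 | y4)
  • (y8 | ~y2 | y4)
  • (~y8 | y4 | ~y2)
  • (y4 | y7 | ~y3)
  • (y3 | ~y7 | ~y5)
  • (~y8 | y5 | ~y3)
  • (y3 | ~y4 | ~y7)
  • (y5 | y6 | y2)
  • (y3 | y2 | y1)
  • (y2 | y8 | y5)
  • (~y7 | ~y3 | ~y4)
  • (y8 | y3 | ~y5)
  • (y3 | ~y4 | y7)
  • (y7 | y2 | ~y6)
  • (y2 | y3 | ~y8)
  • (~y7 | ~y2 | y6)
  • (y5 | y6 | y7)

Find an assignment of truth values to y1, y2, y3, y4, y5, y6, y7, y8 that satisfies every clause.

y1=False, y2=True, y3=True, y4=True, y5=True, y6=False, y7=False, y8=False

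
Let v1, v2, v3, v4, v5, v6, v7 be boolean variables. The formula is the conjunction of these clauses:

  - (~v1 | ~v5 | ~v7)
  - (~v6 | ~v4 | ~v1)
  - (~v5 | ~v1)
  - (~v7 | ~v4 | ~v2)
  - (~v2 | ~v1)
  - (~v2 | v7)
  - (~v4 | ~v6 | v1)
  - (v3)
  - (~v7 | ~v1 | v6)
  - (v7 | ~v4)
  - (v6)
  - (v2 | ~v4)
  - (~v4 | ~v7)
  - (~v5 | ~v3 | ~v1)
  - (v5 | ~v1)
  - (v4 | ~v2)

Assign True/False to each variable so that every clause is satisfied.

v1=False, v2=False, v3=True, v4=False, v5=True, v6=True, v7=True

(v3) is a unit clause, so v3 = True.
(v6) is a unit clause, so v6 = True.
Branch on v1: take v1 = False.
  then v4 is forced to False.
  then v2 is forced to False.
v5, v7 are now unconstrained; take v5 = True, v7 = True.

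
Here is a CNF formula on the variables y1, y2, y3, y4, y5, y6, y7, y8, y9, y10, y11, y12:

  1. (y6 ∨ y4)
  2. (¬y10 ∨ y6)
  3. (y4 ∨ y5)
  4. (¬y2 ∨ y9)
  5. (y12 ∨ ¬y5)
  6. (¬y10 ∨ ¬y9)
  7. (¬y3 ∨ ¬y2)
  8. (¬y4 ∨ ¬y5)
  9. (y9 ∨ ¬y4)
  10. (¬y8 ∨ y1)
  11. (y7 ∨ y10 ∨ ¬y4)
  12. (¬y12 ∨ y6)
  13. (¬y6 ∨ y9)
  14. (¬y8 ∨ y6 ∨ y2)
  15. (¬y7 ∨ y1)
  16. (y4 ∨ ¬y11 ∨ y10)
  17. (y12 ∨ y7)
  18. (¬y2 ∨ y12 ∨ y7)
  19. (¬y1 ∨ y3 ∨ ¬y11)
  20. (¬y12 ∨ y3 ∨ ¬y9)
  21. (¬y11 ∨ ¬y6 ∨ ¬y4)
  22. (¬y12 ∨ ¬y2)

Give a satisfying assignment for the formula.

y1=T, y2=F, y3=T, y4=T, y5=F, y6=T, y7=T, y8=T, y9=T, y10=F, y11=F, y12=T

Check each clause:
  1. (y4 ∨ y6) — y4 is true.
  2. (¬y10 ∨ y6) — ¬y10 is true.
  3. (y5 ∨ y4) — y4 is true.
  4. (y9 ∨ ¬y2) — y9 is true.
  5. (y12 ∨ ¬y5) — ¬y5 is true.
  6. (¬y9 ∨ ¬y10) — ¬y10 is true.
  7. (¬y3 ∨ ¬y2) — ¬y2 is true.
  8. (¬y4 ∨ ¬y5) — ¬y5 is true.
  9. (y9 ∨ ¬y4) — y9 is true.
  10. (¬y8 ∨ y1) — y1 is true.
  11. (y7 ∨ ¬y4 ∨ y10) — y7 is true.
  12. (y6 ∨ ¬y12) — y6 is true.
  13. (¬y6 ∨ y9) — y9 is true.
  14. (y6 ∨ ¬y8 ∨ y2) — y6 is true.
  15. (y1 ∨ ¬y7) — y1 is true.
  16. (y10 ∨ y4 ∨ ¬y11) — y4 is true.
  17. (y7 ∨ y12) — y12 is true.
  18. (y12 ∨ y7 ∨ ¬y2) — y12 is true.
  19. (¬y11 ∨ y3 ∨ ¬y1) — y3 is true.
  20. (¬y12 ∨ y3 ∨ ¬y9) — y3 is true.
  21. (¬y11 ∨ ¬y6 ∨ ¬y4) — ¬y11 is true.
  22. (¬y12 ∨ ¬y2) — ¬y2 is true.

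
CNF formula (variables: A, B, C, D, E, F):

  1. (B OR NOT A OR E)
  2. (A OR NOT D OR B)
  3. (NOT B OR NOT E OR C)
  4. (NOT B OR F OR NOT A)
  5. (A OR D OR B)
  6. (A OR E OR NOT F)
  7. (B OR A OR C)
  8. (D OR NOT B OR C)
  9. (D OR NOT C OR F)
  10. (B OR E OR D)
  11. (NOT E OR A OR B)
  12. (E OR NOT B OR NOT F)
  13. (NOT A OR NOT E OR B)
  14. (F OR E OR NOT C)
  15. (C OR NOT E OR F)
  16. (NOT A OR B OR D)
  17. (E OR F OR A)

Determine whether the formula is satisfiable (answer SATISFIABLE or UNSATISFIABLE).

Branch on A: take A = False.
For the remaining variables, B = True, C = True, D = False, E = True, F = True works.
Every clause has at least one true literal under this assignment.
So A=False, B=True, C=True, D=False, E=True, F=True is a satisfying assignment.

SATISFIABLE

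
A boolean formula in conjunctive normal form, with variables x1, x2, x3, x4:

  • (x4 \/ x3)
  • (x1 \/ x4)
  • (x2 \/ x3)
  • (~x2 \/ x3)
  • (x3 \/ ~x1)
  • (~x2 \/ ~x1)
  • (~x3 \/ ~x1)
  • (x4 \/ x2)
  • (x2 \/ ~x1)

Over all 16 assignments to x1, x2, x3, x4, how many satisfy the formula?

The models are:
  x1=F x2=F x3=T x4=T
  x1=F x2=T x3=T x4=T
Count: 2.

2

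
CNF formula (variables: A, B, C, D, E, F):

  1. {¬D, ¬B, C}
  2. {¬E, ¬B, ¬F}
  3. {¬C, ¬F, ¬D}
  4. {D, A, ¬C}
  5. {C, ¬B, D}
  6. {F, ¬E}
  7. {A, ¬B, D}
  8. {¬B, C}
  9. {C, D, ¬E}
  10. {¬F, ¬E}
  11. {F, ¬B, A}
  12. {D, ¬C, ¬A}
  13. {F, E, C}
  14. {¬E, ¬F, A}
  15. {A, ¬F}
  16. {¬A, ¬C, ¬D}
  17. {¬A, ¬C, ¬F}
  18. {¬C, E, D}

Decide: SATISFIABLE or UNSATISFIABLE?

SATISFIABLE

B occurs only negated in the remaining clauses — set B = False.
Try A = False.
  then F is forced to False.
  then E is forced to False.
  then C is forced to True.
  then D is forced to True.
So A=F  B=F  C=T  D=T  E=F  F=F is a satisfying assignment.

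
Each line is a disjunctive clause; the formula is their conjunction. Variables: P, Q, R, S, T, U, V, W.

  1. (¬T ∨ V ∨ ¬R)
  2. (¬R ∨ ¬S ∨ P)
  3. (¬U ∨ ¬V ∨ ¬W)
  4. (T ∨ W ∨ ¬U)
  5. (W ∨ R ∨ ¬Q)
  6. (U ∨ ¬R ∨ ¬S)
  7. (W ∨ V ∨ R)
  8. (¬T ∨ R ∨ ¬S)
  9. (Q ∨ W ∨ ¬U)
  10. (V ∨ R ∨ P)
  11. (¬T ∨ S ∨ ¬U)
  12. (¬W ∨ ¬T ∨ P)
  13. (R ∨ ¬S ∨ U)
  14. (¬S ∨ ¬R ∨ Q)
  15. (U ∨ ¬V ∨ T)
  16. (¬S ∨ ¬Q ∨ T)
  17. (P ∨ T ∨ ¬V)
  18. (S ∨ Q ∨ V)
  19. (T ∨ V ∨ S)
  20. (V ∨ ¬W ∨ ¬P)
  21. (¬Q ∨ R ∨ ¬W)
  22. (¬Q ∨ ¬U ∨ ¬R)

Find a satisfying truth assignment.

P=True, Q=False, R=False, S=False, T=True, U=False, V=True, W=False

Branch on P: take P = True.
Try Q = False.
Branch on R: take R = False.
The remaining clauses are satisfied by S = False, T = True, U = False, V = True, W = False.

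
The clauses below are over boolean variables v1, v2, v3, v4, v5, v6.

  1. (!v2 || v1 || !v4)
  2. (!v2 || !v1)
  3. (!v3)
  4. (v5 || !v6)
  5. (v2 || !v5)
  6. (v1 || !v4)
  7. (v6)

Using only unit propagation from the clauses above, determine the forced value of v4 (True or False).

(!v3) is a unit clause: v3 = False.
Unit clause (v6) sets v6 = True.
(!v6 || v5): since v6 = True, the clause reduces to (v5). v5 = True.
In (v2 || !v5), !v5 is now false; v2 must hold, so v2 = True.
(!v2 || !v1): since v2 = True, the clause reduces to (!v1). v1 = False.
In (!v2 || !v4 || v1), v1, !v2 are now false; !v4 must hold, so v4 = False.

False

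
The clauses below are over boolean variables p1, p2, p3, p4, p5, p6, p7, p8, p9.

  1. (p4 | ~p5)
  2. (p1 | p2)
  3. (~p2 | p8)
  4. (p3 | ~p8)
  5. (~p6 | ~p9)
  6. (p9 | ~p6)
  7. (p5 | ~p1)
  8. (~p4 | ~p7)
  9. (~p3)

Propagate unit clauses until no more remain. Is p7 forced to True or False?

(~p3) stands alone — p3 = False.
(p3 | ~p8) with p3 = False leaves only ~p8, so p8 = False.
From (p8 | ~p2) and p8 = False: p2 = False.
(p2 | p1): since p2 = False, the clause reduces to (p1). p1 = True.
From (p5 | ~p1) and p1 = True: p5 = True.
From (~p5 | p4) and p5 = True: p4 = True.
(~p7 | ~p4): since p4 = True, the clause reduces to (~p7). p7 = False.

False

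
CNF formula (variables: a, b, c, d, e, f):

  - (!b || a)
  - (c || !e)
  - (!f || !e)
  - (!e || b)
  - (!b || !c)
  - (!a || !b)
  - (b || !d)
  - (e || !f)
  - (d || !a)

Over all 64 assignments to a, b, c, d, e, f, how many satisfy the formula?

Satisfying assignments:
  a=0 b=0 c=0 d=0 e=0 f=0
  a=0 b=0 c=1 d=0 e=0 f=0
Count: 2.

2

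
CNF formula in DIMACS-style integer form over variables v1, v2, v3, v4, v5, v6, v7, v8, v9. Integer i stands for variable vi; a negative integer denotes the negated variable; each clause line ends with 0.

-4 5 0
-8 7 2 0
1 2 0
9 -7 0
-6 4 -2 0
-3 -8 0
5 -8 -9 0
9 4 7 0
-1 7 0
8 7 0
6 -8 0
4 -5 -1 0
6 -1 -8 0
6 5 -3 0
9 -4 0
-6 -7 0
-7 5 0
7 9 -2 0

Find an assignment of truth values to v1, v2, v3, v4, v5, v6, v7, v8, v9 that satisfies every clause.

v1=True  v2=True  v3=False  v4=True  v5=True  v6=False  v7=True  v8=False  v9=True

v3 occurs only negated in the remaining clauses — set v3 = False.
Try v1 = True.
  then v7 is forced to True.
  then v9 is forced to True.
  then v6 is forced to False.
  then v8 is forced to False.
  then v5 is forced to True.
  then v4 is forced to True.
v2 is now unconstrained; take v2 = True.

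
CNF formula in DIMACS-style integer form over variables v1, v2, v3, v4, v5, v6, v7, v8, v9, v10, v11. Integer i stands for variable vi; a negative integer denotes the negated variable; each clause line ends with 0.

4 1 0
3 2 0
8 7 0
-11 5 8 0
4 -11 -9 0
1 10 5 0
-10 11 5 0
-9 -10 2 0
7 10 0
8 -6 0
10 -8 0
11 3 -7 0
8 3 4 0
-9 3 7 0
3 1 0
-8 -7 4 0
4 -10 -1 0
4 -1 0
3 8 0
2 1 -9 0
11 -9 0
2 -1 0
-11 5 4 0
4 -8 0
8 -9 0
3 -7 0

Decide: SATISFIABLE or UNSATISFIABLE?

SATISFIABLE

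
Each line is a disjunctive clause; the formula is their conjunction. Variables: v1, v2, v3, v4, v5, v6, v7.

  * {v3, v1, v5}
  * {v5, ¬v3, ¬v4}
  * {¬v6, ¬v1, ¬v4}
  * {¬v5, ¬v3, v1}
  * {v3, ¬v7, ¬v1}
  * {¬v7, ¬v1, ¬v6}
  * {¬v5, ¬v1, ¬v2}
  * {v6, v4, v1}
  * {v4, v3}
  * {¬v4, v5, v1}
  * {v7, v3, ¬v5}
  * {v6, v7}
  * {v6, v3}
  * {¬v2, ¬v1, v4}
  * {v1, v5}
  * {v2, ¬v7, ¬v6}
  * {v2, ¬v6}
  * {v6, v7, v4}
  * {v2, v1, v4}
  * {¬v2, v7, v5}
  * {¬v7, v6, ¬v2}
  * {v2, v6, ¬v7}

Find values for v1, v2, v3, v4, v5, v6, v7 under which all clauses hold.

v1=F, v2=T, v3=F, v4=T, v5=T, v6=T, v7=T

Check each clause:
  1. {v1, v5, v3} — v5 is true.
  2. {¬v3, v5, ¬v4} — ¬v3 is true.
  3. {¬v4, ¬v6, ¬v1} — ¬v1 is true.
  4. {¬v5, ¬v3, v1} — ¬v3 is true.
  5. {¬v1, v3, ¬v7} — ¬v1 is true.
  6. {¬v6, ¬v7, ¬v1} — ¬v1 is true.
  7. {¬v5, ¬v2, ¬v1} — ¬v1 is true.
  8. {v4, v1, v6} — v4 is true.
  9. {v4, v3} — v4 is true.
  10. {v1, ¬v4, v5} — v5 is true.
  11. {¬v5, v7, v3} — v7 is true.
  12. {v7, v6} — v6 is true.
  13. {v6, v3} — v6 is true.
  14. {v4, ¬v1, ¬v2} — v4 is true.
  15. {v1, v5} — v5 is true.
  16. {¬v6, ¬v7, v2} — v2 is true.
  17. {¬v6, v2} — v2 is true.
  18. {v7, v4, v6} — v4 is true.
  19. {v4, v2, v1} — v2 is true.
  20. {v7, v5, ¬v2} — v5 is true.
  21. {¬v2, v6, ¬v7} — v6 is true.
  22. {¬v7, v6, v2} — v2 is true.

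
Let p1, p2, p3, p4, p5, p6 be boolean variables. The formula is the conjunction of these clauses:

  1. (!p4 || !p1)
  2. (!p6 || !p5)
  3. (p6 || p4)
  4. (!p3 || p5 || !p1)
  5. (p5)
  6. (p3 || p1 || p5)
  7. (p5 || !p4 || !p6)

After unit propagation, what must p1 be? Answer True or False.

False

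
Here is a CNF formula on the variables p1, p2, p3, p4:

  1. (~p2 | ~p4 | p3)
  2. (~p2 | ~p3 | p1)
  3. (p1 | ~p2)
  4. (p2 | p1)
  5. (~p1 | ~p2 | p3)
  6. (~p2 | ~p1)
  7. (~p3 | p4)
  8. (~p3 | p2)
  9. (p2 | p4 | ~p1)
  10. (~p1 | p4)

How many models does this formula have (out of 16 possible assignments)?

1

Satisfying assignments:
  p1=T p2=F p3=F p4=T
Count: 1.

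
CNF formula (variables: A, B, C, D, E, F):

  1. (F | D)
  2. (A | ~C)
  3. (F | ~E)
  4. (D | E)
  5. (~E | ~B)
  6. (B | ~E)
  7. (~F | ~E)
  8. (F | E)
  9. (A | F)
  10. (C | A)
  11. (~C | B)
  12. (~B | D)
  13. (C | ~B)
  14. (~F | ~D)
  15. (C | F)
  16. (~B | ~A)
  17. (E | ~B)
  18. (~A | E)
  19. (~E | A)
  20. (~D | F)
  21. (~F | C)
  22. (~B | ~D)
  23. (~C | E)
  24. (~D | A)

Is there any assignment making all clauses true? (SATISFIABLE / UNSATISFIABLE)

E = True:
  propagation gives F=True; an empty clause results — contradiction.
E = False:
  propagation gives D=True, F=True; an empty clause results — contradiction.
Every branch closes, so no satisfying assignment exists.

UNSATISFIABLE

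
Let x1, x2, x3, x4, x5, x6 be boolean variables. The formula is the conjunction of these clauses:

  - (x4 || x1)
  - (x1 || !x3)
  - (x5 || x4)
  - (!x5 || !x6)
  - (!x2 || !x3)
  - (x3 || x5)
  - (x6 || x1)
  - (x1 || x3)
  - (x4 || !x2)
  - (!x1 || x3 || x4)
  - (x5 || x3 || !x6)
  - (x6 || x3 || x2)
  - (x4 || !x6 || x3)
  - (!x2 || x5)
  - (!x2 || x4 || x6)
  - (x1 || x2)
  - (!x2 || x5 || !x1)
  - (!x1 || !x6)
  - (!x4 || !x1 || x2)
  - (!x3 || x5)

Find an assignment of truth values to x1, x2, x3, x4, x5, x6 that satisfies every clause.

x1 = True  x2 = False  x3 = True  x4 = False  x5 = True  x6 = False

Try x1 = True.
  then x6 is forced to False.
For the remaining variables, x2 = False, x3 = True, x4 = False, x5 = True works.
Every clause has at least one true literal under this assignment.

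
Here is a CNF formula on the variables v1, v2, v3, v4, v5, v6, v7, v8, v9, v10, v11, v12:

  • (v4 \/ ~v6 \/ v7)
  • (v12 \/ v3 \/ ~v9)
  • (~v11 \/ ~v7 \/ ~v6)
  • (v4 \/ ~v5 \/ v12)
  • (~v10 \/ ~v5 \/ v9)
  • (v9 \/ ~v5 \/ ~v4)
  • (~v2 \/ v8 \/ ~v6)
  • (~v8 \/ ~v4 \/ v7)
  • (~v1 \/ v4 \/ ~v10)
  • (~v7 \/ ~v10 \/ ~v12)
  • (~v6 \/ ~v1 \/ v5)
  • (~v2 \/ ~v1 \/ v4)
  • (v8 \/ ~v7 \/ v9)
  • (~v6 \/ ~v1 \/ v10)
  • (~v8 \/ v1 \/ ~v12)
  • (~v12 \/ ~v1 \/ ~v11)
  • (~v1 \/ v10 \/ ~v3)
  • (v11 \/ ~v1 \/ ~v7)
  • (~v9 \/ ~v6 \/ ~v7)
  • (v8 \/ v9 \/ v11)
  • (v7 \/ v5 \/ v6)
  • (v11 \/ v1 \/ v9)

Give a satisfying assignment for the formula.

v1 = F, v2 = F, v3 = T, v4 = F, v5 = F, v6 = F, v7 = T, v8 = T, v9 = T, v10 = F, v11 = T, v12 = F

Check each clause:
  1. (v7 \/ ~v6 \/ v4) — ~v6 is true.
  2. (v3 \/ v12 \/ ~v9) — v3 is true.
  3. (~v11 \/ ~v6 \/ ~v7) — ~v6 is true.
  4. (~v5 \/ v4 \/ v12) — ~v5 is true.
  5. (v9 \/ ~v10 \/ ~v5) — v9 is true.
  6. (~v5 \/ ~v4 \/ v9) — v9 is true.
  7. (~v6 \/ ~v2 \/ v8) — v8 is true.
  8. (~v4 \/ ~v8 \/ v7) — ~v4 is true.
  9. (~v10 \/ v4 \/ ~v1) — ~v1 is true.
  10. (~v10 \/ ~v12 \/ ~v7) — ~v12 is true.
  11. (~v1 \/ ~v6 \/ v5) — ~v6 is true.
  12. (~v1 \/ ~v2 \/ v4) — ~v2 is true.
  13. (v8 \/ v9 \/ ~v7) — v8 is true.
  14. (v10 \/ ~v1 \/ ~v6) — ~v6 is true.
  15. (~v12 \/ ~v8 \/ v1) — ~v12 is true.
  16. (~v1 \/ ~v11 \/ ~v12) — ~v12 is true.
  17. (v10 \/ ~v1 \/ ~v3) — ~v1 is true.
  18. (~v7 \/ v11 \/ ~v1) — v11 is true.
  19. (~v7 \/ ~v6 \/ ~v9) — ~v6 is true.
  20. (v9 \/ v11 \/ v8) — v8 is true.
  21. (v7 \/ v5 \/ v6) — v7 is true.
  22. (v9 \/ v11 \/ v1) — v11 is true.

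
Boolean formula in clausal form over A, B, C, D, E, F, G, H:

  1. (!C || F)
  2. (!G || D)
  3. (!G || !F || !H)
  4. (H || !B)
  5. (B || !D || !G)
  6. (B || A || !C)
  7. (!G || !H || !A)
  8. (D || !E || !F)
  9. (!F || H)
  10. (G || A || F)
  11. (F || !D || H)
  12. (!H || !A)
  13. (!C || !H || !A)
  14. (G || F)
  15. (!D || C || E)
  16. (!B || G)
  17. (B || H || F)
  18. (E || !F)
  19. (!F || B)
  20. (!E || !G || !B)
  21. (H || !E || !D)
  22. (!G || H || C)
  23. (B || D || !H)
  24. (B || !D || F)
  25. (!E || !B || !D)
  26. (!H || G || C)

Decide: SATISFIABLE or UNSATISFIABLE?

H = True:
  B = True:
    propagation gives G=True, D=True, F=False, C=False; an empty clause results — contradiction.
  B = False:
    propagation gives C=False, F=False, G=True, D=True; an empty clause results — contradiction.
H = False:
  propagation gives B=False, F=False; an empty clause results — contradiction.
Every branch closes, so no satisfying assignment exists.

UNSATISFIABLE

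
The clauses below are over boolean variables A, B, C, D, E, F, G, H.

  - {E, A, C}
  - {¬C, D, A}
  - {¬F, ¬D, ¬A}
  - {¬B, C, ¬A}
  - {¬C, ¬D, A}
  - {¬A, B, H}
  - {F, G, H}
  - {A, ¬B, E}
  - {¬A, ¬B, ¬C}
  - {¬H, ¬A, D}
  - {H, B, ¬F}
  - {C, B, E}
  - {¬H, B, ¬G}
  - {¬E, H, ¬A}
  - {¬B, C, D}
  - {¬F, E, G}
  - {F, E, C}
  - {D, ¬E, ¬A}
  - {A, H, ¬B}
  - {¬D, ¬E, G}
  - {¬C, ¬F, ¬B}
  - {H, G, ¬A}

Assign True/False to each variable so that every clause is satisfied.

Try A = False.
For the remaining variables, B = False, C = False, D = False, E = True, F = True, G = False, H = True works.
Check each clause:
  1. {C, E, A} — E is true.
  2. {A, D, ¬C} — ¬C is true.
  3. {¬F, ¬A, ¬D} — ¬D is true.
  4. {¬A, C, ¬B} — ¬A is true.
  5. {¬C, A, ¬D} — ¬D is true.
  6. {¬A, H, B} — H is true.
  7. {G, F, H} — H is true.
  8. {E, A, ¬B} — E is true.
  9. {¬A, ¬B, ¬C} — ¬C is true.
  10. {¬H, ¬A, D} — ¬A is true.
  11. {¬F, B, H} — H is true.
  12. {E, C, B} — E is true.
  13. {¬G, ¬H, B} — ¬G is true.
  14. {H, ¬E, ¬A} — H is true.
  15. {¬B, D, C} — ¬B is true.
  16. {G, ¬F, E} — E is true.
  17. {E, F, C} — E is true.
  18. {¬E, D, ¬A} — ¬A is true.
  19. {¬B, A, H} — H is true.
  20. {G, ¬E, ¬D} — ¬D is true.
  21. {¬F, ¬B, ¬C} — ¬C is true.
  22. {¬A, H, G} — H is true.

A = 0  B = 0  C = 0  D = 0  E = 1  F = 1  G = 0  H = 1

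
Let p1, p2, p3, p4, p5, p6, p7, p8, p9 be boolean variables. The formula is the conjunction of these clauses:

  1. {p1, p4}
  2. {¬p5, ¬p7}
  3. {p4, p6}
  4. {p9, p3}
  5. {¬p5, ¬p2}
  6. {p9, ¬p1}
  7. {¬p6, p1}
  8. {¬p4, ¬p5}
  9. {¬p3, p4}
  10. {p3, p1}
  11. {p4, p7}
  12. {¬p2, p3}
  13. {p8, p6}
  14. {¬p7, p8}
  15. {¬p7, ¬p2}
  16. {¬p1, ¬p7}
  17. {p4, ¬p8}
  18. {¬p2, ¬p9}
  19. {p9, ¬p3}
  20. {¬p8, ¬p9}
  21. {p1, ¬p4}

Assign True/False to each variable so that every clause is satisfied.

p1=True, p2=False, p3=True, p4=True, p5=False, p6=True, p7=False, p8=False, p9=True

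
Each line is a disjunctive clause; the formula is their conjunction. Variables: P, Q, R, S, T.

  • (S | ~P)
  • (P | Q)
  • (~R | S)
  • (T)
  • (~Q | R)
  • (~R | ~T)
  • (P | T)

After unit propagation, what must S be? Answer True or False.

(T) is a unit clause: T = True.
(~T | ~R) with T = True leaves only ~R, so R = False.
In (R | ~Q), R is now false; ~Q must hold, so Q = False.
From (Q | P) and Q = False: P = True.
(S | ~P): since P = True, the clause reduces to (S). S = True.

True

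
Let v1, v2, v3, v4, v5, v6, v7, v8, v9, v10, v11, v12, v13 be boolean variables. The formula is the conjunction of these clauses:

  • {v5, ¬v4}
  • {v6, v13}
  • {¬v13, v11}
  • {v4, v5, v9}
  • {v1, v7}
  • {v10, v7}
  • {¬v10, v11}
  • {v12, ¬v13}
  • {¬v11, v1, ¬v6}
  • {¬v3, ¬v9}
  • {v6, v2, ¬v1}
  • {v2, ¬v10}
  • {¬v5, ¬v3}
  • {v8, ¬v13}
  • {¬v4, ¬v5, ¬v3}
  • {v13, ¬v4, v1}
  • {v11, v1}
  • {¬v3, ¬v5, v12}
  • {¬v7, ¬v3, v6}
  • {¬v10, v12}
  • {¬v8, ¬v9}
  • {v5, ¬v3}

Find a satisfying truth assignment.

v1 = 1  v2 = 0  v3 = 0  v4 = 1  v5 = 1  v6 = 1  v7 = 1  v8 = 1  v9 = 0  v10 = 0  v11 = 1  v12 = 0  v13 = 0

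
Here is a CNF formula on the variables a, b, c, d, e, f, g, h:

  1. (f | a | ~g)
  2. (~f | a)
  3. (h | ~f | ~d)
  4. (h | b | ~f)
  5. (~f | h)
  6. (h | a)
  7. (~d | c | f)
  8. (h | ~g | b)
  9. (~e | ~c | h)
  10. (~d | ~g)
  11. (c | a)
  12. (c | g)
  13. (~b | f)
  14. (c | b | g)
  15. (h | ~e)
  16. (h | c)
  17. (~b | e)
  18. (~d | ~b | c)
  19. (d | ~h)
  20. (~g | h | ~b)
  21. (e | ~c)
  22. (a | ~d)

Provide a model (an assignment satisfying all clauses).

a=T, b=F, c=T, d=T, e=T, f=F, g=F, h=T

a occurs only positively in the remaining clauses — set a = True.
Set b = False and propagate.
Try c = True.
  then e is forced to True.
  then h is forced to True.
  then d is forced to True.
  then g is forced to False.
f is now unconstrained; take f = False.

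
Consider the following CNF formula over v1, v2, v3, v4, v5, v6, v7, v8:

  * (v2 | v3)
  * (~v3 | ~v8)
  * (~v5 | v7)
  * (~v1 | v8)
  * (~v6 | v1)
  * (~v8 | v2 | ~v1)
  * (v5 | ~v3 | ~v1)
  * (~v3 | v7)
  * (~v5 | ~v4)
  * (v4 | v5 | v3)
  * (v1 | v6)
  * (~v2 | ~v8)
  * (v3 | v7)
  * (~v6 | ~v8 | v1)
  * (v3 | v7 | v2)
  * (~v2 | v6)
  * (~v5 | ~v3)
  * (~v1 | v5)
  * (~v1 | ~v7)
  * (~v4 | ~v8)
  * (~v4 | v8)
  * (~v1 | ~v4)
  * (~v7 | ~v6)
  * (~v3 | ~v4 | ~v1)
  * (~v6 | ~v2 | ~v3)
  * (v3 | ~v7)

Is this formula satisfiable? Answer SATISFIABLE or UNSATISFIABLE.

UNSATISFIABLE

v3 = True:
  propagation gives v8=False, v1=False, v6=False; an empty clause results — contradiction.
v3 = False:
  propagation gives v2=True, v8=False, v1=False, v6=False; an empty clause results — contradiction.
Every branch closes, so no satisfying assignment exists.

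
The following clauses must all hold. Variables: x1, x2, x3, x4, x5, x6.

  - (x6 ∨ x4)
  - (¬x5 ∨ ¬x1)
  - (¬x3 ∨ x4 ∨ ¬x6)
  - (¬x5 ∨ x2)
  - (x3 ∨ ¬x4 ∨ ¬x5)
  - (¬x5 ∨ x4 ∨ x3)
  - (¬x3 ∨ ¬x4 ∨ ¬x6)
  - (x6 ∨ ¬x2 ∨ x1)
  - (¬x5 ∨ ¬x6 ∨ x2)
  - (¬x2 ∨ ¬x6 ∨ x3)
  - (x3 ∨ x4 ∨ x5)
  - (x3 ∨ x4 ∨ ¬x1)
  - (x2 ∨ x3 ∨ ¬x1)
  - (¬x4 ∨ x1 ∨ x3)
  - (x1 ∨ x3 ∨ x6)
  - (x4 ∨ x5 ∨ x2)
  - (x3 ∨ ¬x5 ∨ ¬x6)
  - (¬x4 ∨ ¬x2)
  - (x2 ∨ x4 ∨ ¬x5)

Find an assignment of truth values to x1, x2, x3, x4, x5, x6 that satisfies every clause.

x1 = True  x2 = False  x3 = True  x4 = True  x5 = False  x6 = False

Branch on x1: take x1 = True.
  then x5 is forced to False.
Try x2 = False.
  then x3 is forced to True.
  then x4 is forced to True.
  then x6 is forced to False.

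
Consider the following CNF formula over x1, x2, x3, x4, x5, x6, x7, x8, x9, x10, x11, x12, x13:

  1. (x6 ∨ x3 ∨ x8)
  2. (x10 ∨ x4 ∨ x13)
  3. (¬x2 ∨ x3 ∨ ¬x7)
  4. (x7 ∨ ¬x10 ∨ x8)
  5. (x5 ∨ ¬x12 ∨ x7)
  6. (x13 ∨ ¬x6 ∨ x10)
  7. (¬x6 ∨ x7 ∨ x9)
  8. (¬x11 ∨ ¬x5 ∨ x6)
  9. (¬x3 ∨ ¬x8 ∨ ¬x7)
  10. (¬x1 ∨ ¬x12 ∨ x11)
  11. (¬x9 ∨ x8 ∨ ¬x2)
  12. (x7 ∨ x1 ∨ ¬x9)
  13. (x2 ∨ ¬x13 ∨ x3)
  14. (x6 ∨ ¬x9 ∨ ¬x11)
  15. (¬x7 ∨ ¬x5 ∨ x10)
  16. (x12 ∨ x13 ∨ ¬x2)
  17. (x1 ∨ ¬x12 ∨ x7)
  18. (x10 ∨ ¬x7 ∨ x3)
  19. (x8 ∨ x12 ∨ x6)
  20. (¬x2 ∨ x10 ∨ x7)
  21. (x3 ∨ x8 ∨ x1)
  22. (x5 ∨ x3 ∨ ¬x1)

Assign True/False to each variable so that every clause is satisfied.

x1=1, x2=0, x3=1, x4=1, x5=0, x6=1, x7=1, x8=0, x9=1, x10=1, x11=1, x12=1, x13=1

Check each clause:
  1. (x8 ∨ x3 ∨ x6) — x3 is true.
  2. (x10 ∨ x13 ∨ x4) — x10 is true.
  3. (¬x2 ∨ x3 ∨ ¬x7) — x3 is true.
  4. (x7 ∨ ¬x10 ∨ x8) — x7 is true.
  5. (x5 ∨ ¬x12 ∨ x7) — x7 is true.
  6. (¬x6 ∨ x13 ∨ x10) — x10 is true.
  7. (x9 ∨ x7 ∨ ¬x6) — x9 is true.
  8. (x6 ∨ ¬x5 ∨ ¬x11) — ¬x5 is true.
  9. (¬x7 ∨ ¬x8 ∨ ¬x3) — ¬x8 is true.
  10. (¬x1 ∨ x11 ∨ ¬x12) — x11 is true.
  11. (x8 ∨ ¬x9 ∨ ¬x2) — ¬x2 is true.
  12. (¬x9 ∨ x7 ∨ x1) — x1 is true.
  13. (¬x13 ∨ x3 ∨ x2) — x3 is true.
  14. (¬x9 ∨ x6 ∨ ¬x11) — x6 is true.
  15. (¬x5 ∨ x10 ∨ ¬x7) — x10 is true.
  16. (x13 ∨ x12 ∨ ¬x2) — x12 is true.
  17. (x7 ∨ ¬x12 ∨ x1) — x1 is true.
  18. (x3 ∨ ¬x7 ∨ x10) — x10 is true.
  19. (x8 ∨ x12 ∨ x6) — x12 is true.
  20. (x7 ∨ x10 ∨ ¬x2) — x10 is true.
  21. (x3 ∨ x8 ∨ x1) — x1 is true.
  22. (x5 ∨ ¬x1 ∨ x3) — x3 is true.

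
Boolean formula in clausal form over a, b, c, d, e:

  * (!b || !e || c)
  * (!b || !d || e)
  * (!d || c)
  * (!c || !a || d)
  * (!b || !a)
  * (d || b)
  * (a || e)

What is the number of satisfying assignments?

5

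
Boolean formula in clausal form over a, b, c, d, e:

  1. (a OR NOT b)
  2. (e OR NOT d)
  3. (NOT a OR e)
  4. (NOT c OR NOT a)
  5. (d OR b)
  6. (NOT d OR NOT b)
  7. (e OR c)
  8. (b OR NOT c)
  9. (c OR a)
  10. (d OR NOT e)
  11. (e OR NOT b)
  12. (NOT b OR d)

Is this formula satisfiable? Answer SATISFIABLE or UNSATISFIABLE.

SATISFIABLE

Try a = True.
  then e is forced to True.
  then c is forced to False.
  then d is forced to True.
  then b is forced to False.
So a = T, b = F, c = F, d = T, e = T is a satisfying assignment.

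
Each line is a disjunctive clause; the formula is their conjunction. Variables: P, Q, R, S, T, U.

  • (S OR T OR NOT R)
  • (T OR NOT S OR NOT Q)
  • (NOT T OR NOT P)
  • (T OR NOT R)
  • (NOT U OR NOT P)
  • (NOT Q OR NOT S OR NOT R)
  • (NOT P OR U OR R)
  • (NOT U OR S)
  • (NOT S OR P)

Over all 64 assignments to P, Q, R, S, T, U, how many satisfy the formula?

The models are:
  P=0 Q=0 R=0 S=0 T=0 U=0
  P=0 Q=0 R=0 S=0 T=1 U=0
  P=0 Q=0 R=1 S=0 T=1 U=0
  P=0 Q=1 R=0 S=0 T=0 U=0
  P=0 Q=1 R=0 S=0 T=1 U=0
  P=0 Q=1 R=1 S=0 T=1 U=0
Count: 6.

6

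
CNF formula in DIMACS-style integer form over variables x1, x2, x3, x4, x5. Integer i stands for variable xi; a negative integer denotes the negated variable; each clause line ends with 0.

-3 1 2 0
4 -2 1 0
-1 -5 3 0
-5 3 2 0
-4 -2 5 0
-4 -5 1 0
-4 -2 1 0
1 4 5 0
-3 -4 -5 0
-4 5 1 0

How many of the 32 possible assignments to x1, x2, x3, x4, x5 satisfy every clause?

8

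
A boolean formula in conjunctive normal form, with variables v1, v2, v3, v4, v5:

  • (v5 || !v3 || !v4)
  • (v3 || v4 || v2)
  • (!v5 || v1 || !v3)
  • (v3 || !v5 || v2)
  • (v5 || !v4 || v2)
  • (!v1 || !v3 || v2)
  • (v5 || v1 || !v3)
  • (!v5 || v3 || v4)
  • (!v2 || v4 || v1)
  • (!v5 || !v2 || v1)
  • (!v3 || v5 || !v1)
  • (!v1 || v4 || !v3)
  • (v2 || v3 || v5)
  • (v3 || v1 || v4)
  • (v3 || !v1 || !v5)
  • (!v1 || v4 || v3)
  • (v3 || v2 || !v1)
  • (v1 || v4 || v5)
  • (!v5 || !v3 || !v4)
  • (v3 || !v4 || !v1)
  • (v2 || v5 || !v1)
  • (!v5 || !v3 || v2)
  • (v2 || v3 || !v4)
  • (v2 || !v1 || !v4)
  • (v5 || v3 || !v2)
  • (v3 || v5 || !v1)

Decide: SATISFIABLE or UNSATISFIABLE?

v3 = True:
  v1 = True:
    propagation gives v2=True, v5=True, v4=True; an empty clause results — contradiction.
  v1 = False:
    propagation gives v5=False; an empty clause results — contradiction.
v3 = False:
  v1 = True:
    propagation gives v5=False; an empty clause results — contradiction.
  v1 = False:
    propagation gives v4=True, v2=True, v5=False; an empty clause results — contradiction.
Every branch closes, so no satisfying assignment exists.

UNSATISFIABLE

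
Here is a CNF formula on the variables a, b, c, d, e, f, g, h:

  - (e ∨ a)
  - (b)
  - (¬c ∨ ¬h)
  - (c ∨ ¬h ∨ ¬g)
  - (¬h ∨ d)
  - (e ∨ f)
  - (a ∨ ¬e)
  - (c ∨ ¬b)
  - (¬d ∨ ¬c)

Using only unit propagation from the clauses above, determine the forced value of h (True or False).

False

Unit clause (b) sets b = True.
From (c ∨ ¬b) and b = True: c = True.
From (¬h ∨ ¬c) and c = True: h = False.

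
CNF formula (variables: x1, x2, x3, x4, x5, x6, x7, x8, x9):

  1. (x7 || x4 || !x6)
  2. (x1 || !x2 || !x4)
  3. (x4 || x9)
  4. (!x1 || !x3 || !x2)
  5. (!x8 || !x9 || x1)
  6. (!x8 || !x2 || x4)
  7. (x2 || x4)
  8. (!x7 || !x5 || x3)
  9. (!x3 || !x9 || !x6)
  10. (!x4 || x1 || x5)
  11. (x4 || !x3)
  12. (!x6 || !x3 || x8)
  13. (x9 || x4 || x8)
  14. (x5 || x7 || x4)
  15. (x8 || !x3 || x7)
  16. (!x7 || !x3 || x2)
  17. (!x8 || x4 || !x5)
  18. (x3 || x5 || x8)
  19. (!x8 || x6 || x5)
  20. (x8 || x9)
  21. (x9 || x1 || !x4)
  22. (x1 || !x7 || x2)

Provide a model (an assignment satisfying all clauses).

Try x1 = False.
Set x2 = True and propagate.
  then x4 is forced to False.
  then x9 is forced to True.
  then x8 is forced to False.
  then x3 is forced to False.
  then x5 is forced to True.
  then x7 is forced to False.
  then x6 is forced to False.
Every clause has at least one true literal under this assignment.

x1 = F, x2 = T, x3 = F, x4 = F, x5 = T, x6 = F, x7 = F, x8 = F, x9 = T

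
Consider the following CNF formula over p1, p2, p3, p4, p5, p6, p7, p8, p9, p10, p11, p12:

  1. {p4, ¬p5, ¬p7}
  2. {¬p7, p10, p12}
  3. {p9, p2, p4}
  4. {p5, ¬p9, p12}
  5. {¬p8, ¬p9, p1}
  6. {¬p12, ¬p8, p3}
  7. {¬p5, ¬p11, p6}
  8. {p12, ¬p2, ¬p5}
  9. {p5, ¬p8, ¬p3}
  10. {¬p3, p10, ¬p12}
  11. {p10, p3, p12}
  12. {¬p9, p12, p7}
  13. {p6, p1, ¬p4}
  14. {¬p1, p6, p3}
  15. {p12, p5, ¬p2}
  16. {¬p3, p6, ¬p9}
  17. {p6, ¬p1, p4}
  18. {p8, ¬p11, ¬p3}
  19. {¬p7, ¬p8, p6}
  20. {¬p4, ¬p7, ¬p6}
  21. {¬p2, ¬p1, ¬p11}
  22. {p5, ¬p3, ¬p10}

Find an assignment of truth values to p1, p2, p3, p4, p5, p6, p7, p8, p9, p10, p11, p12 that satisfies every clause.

p1 = T, p2 = F, p3 = T, p4 = T, p5 = T, p6 = F, p7 = F, p8 = T, p9 = F, p10 = T, p11 = F, p12 = T

Pure literal: p11 appears only negated; assign p11 = False.
Try p1 = True.
Set p2 = False and propagate.
For the remaining variables, p3 = True, p4 = True, p5 = True, p6 = False, p7 = False, p8 = True, p9 = False, p10 = True, p12 = True works.
Every clause has at least one true literal under this assignment.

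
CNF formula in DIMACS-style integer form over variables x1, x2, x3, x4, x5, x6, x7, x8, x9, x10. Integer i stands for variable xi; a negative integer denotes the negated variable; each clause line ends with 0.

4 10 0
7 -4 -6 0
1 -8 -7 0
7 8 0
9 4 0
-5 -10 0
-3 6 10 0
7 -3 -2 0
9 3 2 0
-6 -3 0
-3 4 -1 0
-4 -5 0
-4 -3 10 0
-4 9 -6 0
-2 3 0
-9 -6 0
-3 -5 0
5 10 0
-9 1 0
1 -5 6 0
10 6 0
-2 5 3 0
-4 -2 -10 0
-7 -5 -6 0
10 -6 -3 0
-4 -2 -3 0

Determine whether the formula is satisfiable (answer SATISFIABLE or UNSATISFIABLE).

SATISFIABLE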